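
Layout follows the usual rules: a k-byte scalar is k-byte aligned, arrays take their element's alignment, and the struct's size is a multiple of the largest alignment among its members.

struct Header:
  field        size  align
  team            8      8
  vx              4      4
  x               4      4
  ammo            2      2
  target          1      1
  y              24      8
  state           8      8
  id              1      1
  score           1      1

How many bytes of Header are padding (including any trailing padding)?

@0: team [8B, align 8] → 8
@8: vx [4B, align 4] → 12
@12: x [4B, align 4] → 16
@16: ammo [2B, align 2] → 18
@18: target [1B, align 1] → 19
+5 pad (align 8)
@24: y [24B, align 8] → 48
@48: state [8B, align 8] → 56
@56: id [1B, align 1] → 57
@57: score [1B, align 1] → 58
+6 tail pad (align 8)
size 64, align 8
data bytes 53, size 64 → padding 11

11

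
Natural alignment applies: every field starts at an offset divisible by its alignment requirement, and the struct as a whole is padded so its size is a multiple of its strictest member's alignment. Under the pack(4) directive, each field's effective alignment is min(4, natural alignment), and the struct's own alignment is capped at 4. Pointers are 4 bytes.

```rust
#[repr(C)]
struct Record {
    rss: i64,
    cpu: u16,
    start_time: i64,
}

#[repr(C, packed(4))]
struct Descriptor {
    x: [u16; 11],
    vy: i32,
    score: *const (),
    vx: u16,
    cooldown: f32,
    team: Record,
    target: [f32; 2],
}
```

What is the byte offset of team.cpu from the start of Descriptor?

Record: rss at 0 (size 8, align 8) → ends 8; cpu at 8 (size 2, align 2) → ends 10; pad 6 to align 8 for start_time; start_time at 16 (size 8, align 8) → ends 24; total 24 bytes, alignment 8
x at 0 (size 22, align 2) → ends 22
pad 2 to align 4 for vy
vy at 24 (size 4, align 4) → ends 28
score at 28 (size 4, align 4) → ends 32
vx at 32 (size 2, align 2) → ends 34
pad 2 to align 4 for cooldown
cooldown at 36 (size 4, align 4) → ends 40
team at 40 (size 24, align 4) → ends 64
within Record: cpu at 8
40 + 8 = 48

48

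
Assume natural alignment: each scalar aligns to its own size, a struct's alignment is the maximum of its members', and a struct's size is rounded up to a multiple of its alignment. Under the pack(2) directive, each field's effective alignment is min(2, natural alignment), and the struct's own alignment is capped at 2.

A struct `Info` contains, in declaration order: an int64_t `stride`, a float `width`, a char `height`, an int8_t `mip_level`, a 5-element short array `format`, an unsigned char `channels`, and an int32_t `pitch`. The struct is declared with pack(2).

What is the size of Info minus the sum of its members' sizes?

1

0..8  stride  (8B, 2-aligned)
8..12  width  (4B, 2-aligned)
12..13  height  (1B, 1-aligned)
13..14  mip_level  (1B, 1-aligned)
14..24  format  (10B, 2-aligned)
24..25  channels  (1B, 1-aligned)
25..26  -- padding (1B)
26..30  pitch  (4B, 2-aligned)
sizeof = 30, alignof = 2
data bytes 29, size 30 → padding 1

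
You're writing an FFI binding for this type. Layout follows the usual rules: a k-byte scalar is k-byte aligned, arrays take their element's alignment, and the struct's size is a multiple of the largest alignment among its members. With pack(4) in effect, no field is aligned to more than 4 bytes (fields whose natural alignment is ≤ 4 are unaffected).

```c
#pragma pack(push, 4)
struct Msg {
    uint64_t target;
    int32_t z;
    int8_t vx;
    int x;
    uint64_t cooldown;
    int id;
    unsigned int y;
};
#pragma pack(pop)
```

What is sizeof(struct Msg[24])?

864

@0: target [8B, align 4] → 8
@8: z [4B, align 4] → 12
@12: vx [1B, align 1] → 13
+3 pad (align 4)
@16: x [4B, align 4] → 20
@20: cooldown [8B, align 4] → 28
@28: id [4B, align 4] → 32
@32: y [4B, align 4] → 36
size 36, align 4
array of 24: 24 × 36 = 864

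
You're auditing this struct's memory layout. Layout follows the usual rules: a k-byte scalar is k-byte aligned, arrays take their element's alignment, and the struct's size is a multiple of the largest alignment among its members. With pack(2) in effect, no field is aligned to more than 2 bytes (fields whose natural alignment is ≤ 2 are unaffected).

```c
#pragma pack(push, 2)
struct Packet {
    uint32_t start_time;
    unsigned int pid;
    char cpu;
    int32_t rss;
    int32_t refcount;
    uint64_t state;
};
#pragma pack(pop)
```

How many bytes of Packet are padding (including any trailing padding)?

1

@0: start_time [4B, align 2] → 4
@4: pid [4B, align 2] → 8
@8: cpu [1B, align 1] → 9
+1 pad (align 2)
@10: rss [4B, align 2] → 14
@14: refcount [4B, align 2] → 18
@18: state [8B, align 2] → 26
size 26, align 2
data bytes 25, size 26 → padding 1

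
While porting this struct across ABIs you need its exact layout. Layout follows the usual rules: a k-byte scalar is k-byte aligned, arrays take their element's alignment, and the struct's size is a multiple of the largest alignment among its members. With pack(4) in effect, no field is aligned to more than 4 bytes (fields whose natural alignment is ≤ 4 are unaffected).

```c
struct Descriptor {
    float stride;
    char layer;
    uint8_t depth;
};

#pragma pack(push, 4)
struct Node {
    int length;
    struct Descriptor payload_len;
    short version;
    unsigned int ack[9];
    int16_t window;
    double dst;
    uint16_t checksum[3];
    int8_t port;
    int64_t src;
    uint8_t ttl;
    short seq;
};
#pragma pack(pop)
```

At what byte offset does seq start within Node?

82

Descriptor: stride at 0 (size 4, align 4) → ends 4; layer at 4 (size 1, align 1) → ends 5; depth at 5 (size 1, align 1) → ends 6; tail pad 2 to reach multiple of 4; total 8 bytes, alignment 4
length at 0 (size 4, align 4) → ends 4
payload_len at 4 (size 8, align 4) → ends 12
version at 12 (size 2, align 2) → ends 14
pad 2 to align 4 for ack
ack at 16 (size 36, align 4) → ends 52
window at 52 (size 2, align 2) → ends 54
pad 2 to align 4 for dst
dst at 56 (size 8, align 4) → ends 64
checksum at 64 (size 6, align 2) → ends 70
port at 70 (size 1, align 1) → ends 71
pad 1 to align 4 for src
src at 72 (size 8, align 4) → ends 80
ttl at 80 (size 1, align 1) → ends 81
pad 1 to align 2 for seq
seq at 82 (size 2, align 2) → ends 84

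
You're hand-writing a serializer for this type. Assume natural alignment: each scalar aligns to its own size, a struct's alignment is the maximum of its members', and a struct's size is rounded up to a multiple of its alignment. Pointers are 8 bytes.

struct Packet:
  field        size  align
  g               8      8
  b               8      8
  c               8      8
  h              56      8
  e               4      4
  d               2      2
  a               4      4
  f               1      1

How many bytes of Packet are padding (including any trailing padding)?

@0: g [8B, align 8] → 8
@8: b [8B, align 8] → 16
@16: c [8B, align 8] → 24
@24: h [56B, align 8] → 80
@80: e [4B, align 4] → 84
@84: d [2B, align 2] → 86
+2 pad (align 4)
@88: a [4B, align 4] → 92
@92: f [1B, align 1] → 93
+3 tail pad (align 8)
size 96, align 8
data bytes 91, size 96 → padding 5

5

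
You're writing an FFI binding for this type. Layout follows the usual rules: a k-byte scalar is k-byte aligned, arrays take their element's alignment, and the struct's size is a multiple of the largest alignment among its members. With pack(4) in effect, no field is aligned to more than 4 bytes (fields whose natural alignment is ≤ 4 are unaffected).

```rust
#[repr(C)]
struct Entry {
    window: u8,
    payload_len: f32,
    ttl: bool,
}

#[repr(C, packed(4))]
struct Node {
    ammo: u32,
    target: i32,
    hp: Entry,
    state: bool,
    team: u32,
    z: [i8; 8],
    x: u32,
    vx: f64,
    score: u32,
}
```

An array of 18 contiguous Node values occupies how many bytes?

936

Entry: 0..1  window  (1B, 1-aligned); 1..4  -- padding (3B); 4..8  payload_len  (4B, 4-aligned); 8..9  ttl  (1B, 1-aligned); 9..12  -- tail padding (3B); sizeof = 12, alignof = 4
0..4  ammo  (4B, 4-aligned)
4..8  target  (4B, 4-aligned)
8..20  hp  (12B, 4-aligned)
20..21  state  (1B, 1-aligned)
21..24  -- padding (3B)
24..28  team  (4B, 4-aligned)
28..36  z  (8B, 1-aligned)
36..40  x  (4B, 4-aligned)
40..48  vx  (8B, 4-aligned)
48..52  score  (4B, 4-aligned)
sizeof = 52, alignof = 4
array of 18: 18 × 52 = 936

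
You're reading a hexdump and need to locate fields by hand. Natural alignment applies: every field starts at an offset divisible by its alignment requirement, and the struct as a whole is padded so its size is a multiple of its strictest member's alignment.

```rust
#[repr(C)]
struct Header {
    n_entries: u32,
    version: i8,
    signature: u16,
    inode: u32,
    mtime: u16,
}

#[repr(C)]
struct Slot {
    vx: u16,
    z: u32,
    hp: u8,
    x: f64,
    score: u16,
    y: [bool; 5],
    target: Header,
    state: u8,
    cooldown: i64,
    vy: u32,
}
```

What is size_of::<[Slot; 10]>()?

720

Header: @0: n_entries [4B, align 4] → 4; @4: version [1B, align 1] → 5; +1 pad (align 2); @6: signature [2B, align 2] → 8; @8: inode [4B, align 4] → 12; @12: mtime [2B, align 2] → 14; +2 tail pad (align 4); size 16, align 4
@0: vx [2B, align 2] → 2
+2 pad (align 4)
@4: z [4B, align 4] → 8
@8: hp [1B, align 1] → 9
+7 pad (align 8)
@16: x [8B, align 8] → 24
@24: score [2B, align 2] → 26
@26: y [5B, align 1] → 31
+1 pad (align 4)
@32: target [16B, align 4] → 48
@48: state [1B, align 1] → 49
+7 pad (align 8)
@56: cooldown [8B, align 8] → 64
@64: vy [4B, align 4] → 68
+4 tail pad (align 8)
size 72, align 8
array of 10: 10 × 72 = 720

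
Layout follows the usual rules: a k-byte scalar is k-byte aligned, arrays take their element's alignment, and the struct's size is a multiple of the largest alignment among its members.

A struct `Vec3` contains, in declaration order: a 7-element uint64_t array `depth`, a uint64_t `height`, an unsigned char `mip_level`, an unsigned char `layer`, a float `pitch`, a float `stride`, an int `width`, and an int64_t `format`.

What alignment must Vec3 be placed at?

8

member alignments: depth=8, height=8, mip_level=1, layer=1, pitch=4, stride=4, width=4, format=8
max = 8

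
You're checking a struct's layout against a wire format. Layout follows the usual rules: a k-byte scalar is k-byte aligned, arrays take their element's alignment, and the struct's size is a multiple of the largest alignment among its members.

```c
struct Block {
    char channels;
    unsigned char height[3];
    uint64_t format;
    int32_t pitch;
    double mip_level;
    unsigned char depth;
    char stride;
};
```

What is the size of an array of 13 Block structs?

520

@0: channels [1B, align 1] → 1
@1: height [3B, align 1] → 4
+4 pad (align 8)
@8: format [8B, align 8] → 16
@16: pitch [4B, align 4] → 20
+4 pad (align 8)
@24: mip_level [8B, align 8] → 32
@32: depth [1B, align 1] → 33
@33: stride [1B, align 1] → 34
+6 tail pad (align 8)
size 40, align 8
array of 13: 13 × 40 = 520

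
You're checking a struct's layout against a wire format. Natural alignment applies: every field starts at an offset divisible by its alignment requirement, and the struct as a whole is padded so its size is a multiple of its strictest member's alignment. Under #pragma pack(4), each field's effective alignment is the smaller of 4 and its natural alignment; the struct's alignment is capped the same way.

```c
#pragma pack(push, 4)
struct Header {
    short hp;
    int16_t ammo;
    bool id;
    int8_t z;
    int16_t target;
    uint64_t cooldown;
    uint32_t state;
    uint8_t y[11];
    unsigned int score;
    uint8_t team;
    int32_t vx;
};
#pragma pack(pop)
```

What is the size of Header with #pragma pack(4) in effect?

@0: hp [2B, align 2] → 2
@2: ammo [2B, align 2] → 4
@4: id [1B, align 1] → 5
@5: z [1B, align 1] → 6
@6: target [2B, align 2] → 8
@8: cooldown [8B, align 4] → 16
@16: state [4B, align 4] → 20
@20: y [11B, align 1] → 31
+1 pad (align 4)
@32: score [4B, align 4] → 36
@36: team [1B, align 1] → 37
+3 pad (align 4)
@40: vx [4B, align 4] → 44
size 44, align 4

44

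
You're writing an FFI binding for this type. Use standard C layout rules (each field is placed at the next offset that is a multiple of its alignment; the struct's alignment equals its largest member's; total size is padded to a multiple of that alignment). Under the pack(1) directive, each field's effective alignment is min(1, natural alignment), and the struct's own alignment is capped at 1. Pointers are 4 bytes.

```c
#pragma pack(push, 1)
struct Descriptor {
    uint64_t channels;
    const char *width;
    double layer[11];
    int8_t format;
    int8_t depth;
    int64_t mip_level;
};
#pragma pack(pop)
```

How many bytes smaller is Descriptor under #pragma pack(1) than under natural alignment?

10

natural layout:
  channels at 0 (size 8, align 8) → ends 8
  width at 8 (size 4, align 4) → ends 12
  pad 4 to align 8 for layer
  layer at 16 (size 88, align 8) → ends 104
  format at 104 (size 1, align 1) → ends 105
  depth at 105 (size 1, align 1) → ends 106
  pad 6 to align 8 for mip_level
  mip_level at 112 (size 8, align 8) → ends 120
  total 120 bytes, alignment 8
packed(1) layout:
  channels at 0 (size 8, align 1) → ends 8
  width at 8 (size 4, align 1) → ends 12
  layer at 12 (size 88, align 1) → ends 100
  format at 100 (size 1, align 1) → ends 101
  depth at 101 (size 1, align 1) → ends 102
  mip_level at 102 (size 8, align 1) → ends 110
  total 110 bytes, alignment 1
120 − 110 = 10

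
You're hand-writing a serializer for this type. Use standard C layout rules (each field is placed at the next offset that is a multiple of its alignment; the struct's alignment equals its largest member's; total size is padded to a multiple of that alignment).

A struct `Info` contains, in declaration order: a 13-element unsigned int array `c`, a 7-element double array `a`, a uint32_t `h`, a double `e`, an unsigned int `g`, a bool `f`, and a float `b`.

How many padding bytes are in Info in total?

15

c at 0 (size 52, align 4) → ends 52
pad 4 to align 8 for a
a at 56 (size 56, align 8) → ends 112
h at 112 (size 4, align 4) → ends 116
pad 4 to align 8 for e
e at 120 (size 8, align 8) → ends 128
g at 128 (size 4, align 4) → ends 132
f at 132 (size 1, align 1) → ends 133
pad 3 to align 4 for b
b at 136 (size 4, align 4) → ends 140
tail pad 4 to reach multiple of 8
total 144 bytes, alignment 8
data bytes 129, size 144 → padding 15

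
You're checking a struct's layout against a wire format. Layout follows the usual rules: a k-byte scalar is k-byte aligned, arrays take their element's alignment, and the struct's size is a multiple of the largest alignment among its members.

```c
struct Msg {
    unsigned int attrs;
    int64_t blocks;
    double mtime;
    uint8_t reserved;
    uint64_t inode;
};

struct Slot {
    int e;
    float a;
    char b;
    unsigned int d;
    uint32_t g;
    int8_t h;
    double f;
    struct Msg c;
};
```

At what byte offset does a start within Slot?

Msg: @0: attrs [4B, align 4] → 4; +4 pad (align 8); @8: blocks [8B, align 8] → 16; @16: mtime [8B, align 8] → 24; @24: reserved [1B, align 1] → 25; +7 pad (align 8); @32: inode [8B, align 8] → 40; size 40, align 8
@0: e [4B, align 4] → 4
@4: a [4B, align 4] → 8

4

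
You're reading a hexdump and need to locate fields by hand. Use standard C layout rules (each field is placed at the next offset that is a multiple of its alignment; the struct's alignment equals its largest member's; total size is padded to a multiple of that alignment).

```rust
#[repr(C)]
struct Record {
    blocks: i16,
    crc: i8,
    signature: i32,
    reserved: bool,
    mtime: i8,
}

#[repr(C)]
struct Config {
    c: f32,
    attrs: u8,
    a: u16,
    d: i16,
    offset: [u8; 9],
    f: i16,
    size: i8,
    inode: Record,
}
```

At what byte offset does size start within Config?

22

Record: 0..2  blocks  (2B, 2-aligned); 2..3  crc  (1B, 1-aligned); 3..4  -- padding (1B); 4..8  signature  (4B, 4-aligned); 8..9  reserved  (1B, 1-aligned); 9..10  mtime  (1B, 1-aligned); 10..12  -- tail padding (2B); sizeof = 12, alignof = 4
0..4  c  (4B, 4-aligned)
4..5  attrs  (1B, 1-aligned)
5..6  -- padding (1B)
6..8  a  (2B, 2-aligned)
8..10  d  (2B, 2-aligned)
10..19  offset  (9B, 1-aligned)
19..20  -- padding (1B)
20..22  f  (2B, 2-aligned)
22..23  size  (1B, 1-aligned)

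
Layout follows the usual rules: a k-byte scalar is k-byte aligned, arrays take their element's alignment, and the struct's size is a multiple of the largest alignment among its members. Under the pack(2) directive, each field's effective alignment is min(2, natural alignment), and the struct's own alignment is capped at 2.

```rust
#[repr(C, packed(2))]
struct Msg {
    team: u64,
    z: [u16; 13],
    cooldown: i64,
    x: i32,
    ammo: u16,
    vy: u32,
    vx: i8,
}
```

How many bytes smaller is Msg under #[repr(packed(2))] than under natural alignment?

natural layout:
  @0: team [8B, align 8] → 8
  @8: z [26B, align 2] → 34
  +6 pad (align 8)
  @40: cooldown [8B, align 8] → 48
  @48: x [4B, align 4] → 52
  @52: ammo [2B, align 2] → 54
  +2 pad (align 4)
  @56: vy [4B, align 4] → 60
  @60: vx [1B, align 1] → 61
  +3 tail pad (align 8)
  size 64, align 8
packed(2) layout:
  @0: team [8B, align 2] → 8
  @8: z [26B, align 2] → 34
  @34: cooldown [8B, align 2] → 42
  @42: x [4B, align 2] → 46
  @46: ammo [2B, align 2] → 48
  @48: vy [4B, align 2] → 52
  @52: vx [1B, align 1] → 53
  +1 tail pad (align 2)
  size 54, align 2
64 − 54 = 10

10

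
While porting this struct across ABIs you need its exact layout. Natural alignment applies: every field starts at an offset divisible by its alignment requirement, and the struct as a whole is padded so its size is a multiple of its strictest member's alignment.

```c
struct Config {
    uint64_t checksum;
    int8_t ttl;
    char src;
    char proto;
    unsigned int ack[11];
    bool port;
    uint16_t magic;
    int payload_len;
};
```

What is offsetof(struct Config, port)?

56

checksum at 0 (size 8, align 8) → ends 8
ttl at 8 (size 1, align 1) → ends 9
src at 9 (size 1, align 1) → ends 10
proto at 10 (size 1, align 1) → ends 11
pad 1 to align 4 for ack
ack at 12 (size 44, align 4) → ends 56
port at 56 (size 1, align 1) → ends 57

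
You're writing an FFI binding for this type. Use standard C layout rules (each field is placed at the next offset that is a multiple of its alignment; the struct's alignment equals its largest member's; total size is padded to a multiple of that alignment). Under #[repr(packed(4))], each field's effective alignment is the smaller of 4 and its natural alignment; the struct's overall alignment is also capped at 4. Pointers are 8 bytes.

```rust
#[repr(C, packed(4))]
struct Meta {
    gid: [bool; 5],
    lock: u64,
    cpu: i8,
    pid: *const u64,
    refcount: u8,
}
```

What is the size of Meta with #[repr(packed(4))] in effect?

gid at 0 (size 5, align 1) → ends 5
pad 3 to align 4 for lock
lock at 8 (size 8, align 4) → ends 16
cpu at 16 (size 1, align 1) → ends 17
pad 3 to align 4 for pid
pid at 20 (size 8, align 4) → ends 28
refcount at 28 (size 1, align 1) → ends 29
tail pad 3 to reach multiple of 4
total 32 bytes, alignment 4

32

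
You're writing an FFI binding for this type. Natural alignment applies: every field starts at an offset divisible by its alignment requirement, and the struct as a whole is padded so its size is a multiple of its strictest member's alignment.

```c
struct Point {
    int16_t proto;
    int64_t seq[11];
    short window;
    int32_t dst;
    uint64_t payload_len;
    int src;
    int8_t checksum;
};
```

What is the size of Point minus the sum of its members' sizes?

0..2  proto  (2B, 2-aligned)
2..8  -- padding (6B)
8..96  seq  (88B, 8-aligned)
96..98  window  (2B, 2-aligned)
98..100  -- padding (2B)
100..104  dst  (4B, 4-aligned)
104..112  payload_len  (8B, 8-aligned)
112..116  src  (4B, 4-aligned)
116..117  checksum  (1B, 1-aligned)
117..120  -- tail padding (3B)
sizeof = 120, alignof = 8
data bytes 109, size 120 → padding 11

11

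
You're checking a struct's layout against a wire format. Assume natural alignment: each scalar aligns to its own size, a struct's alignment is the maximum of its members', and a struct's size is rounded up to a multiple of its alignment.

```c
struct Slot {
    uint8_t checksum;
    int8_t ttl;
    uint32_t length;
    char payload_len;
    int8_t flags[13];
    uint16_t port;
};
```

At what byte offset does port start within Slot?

@0: checksum [1B, align 1] → 1
@1: ttl [1B, align 1] → 2
+2 pad (align 4)
@4: length [4B, align 4] → 8
@8: payload_len [1B, align 1] → 9
@9: flags [13B, align 1] → 22
@22: port [2B, align 2] → 24

22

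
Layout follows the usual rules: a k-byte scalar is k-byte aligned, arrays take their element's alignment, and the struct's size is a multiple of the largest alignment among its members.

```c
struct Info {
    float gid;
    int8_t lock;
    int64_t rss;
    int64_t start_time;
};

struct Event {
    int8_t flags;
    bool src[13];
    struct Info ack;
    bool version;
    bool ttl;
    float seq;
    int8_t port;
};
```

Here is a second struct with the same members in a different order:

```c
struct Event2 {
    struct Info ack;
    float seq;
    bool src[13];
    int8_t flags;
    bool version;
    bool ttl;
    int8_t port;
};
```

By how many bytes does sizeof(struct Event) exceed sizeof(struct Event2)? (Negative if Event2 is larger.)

8

Info: 0..4  gid  (4B, 4-aligned); 4..5  lock  (1B, 1-aligned); 5..8  -- padding (3B); 8..16  rss  (8B, 8-aligned); 16..24  start_time  (8B, 8-aligned); sizeof = 24, alignof = 8
0..1  flags  (1B, 1-aligned)
1..14  src  (13B, 1-aligned)
14..16  -- padding (2B)
16..40  ack  (24B, 8-aligned)
40..41  version  (1B, 1-aligned)
41..42  ttl  (1B, 1-aligned)
42..44  -- padding (2B)
44..48  seq  (4B, 4-aligned)
48..49  port  (1B, 1-aligned)
49..56  -- tail padding (7B)
sizeof = 56, alignof = 8
— Event2 —
0..24  ack  (24B, 8-aligned)
24..28  seq  (4B, 4-aligned)
28..41  src  (13B, 1-aligned)
41..42  flags  (1B, 1-aligned)
42..43  version  (1B, 1-aligned)
43..44  ttl  (1B, 1-aligned)
44..45  port  (1B, 1-aligned)
45..48  -- tail padding (3B)
sizeof = 48, alignof = 8
56 − 48 = 8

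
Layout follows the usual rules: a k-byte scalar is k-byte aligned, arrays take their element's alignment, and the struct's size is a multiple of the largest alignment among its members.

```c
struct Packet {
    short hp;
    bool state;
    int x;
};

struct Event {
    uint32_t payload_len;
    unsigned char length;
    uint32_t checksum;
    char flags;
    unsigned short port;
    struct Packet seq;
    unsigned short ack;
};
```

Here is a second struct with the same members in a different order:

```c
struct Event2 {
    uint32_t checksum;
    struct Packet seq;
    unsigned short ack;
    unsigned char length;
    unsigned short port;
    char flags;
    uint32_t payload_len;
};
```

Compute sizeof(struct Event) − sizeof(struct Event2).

Packet: hp at 0 (size 2, align 2) → ends 2; state at 2 (size 1, align 1) → ends 3; pad 1 to align 4 for x; x at 4 (size 4, align 4) → ends 8; total 8 bytes, alignment 4
payload_len at 0 (size 4, align 4) → ends 4
length at 4 (size 1, align 1) → ends 5
pad 3 to align 4 for checksum
checksum at 8 (size 4, align 4) → ends 12
flags at 12 (size 1, align 1) → ends 13
pad 1 to align 2 for port
port at 14 (size 2, align 2) → ends 16
seq at 16 (size 8, align 4) → ends 24
ack at 24 (size 2, align 2) → ends 26
tail pad 2 to reach multiple of 4
total 28 bytes, alignment 4
— Event2 —
checksum at 0 (size 4, align 4) → ends 4
seq at 4 (size 8, align 4) → ends 12
ack at 12 (size 2, align 2) → ends 14
length at 14 (size 1, align 1) → ends 15
pad 1 to align 2 for port
port at 16 (size 2, align 2) → ends 18
flags at 18 (size 1, align 1) → ends 19
pad 1 to align 4 for payload_len
payload_len at 20 (size 4, align 4) → ends 24
total 24 bytes, alignment 4
28 − 24 = 4

4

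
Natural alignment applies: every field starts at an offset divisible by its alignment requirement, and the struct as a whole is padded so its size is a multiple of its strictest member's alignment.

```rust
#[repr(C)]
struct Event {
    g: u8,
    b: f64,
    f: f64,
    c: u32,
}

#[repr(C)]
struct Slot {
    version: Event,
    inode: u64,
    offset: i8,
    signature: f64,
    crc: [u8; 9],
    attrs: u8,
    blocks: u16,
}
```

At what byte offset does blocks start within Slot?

66

Event: 0..1  g  (1B, 1-aligned); 1..8  -- padding (7B); 8..16  b  (8B, 8-aligned); 16..24  f  (8B, 8-aligned); 24..28  c  (4B, 4-aligned); 28..32  -- tail padding (4B); sizeof = 32, alignof = 8
0..32  version  (32B, 8-aligned)
32..40  inode  (8B, 8-aligned)
40..41  offset  (1B, 1-aligned)
41..48  -- padding (7B)
48..56  signature  (8B, 8-aligned)
56..65  crc  (9B, 1-aligned)
65..66  attrs  (1B, 1-aligned)
66..68  blocks  (2B, 2-aligned)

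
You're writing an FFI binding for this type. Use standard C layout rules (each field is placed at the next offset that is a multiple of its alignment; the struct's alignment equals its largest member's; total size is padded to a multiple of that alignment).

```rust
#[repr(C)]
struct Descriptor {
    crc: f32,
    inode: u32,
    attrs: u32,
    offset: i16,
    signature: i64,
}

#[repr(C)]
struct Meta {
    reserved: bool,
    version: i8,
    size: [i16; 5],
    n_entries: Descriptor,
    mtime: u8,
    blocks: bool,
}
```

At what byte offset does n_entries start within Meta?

Descriptor: 0..4  crc  (4B, 4-aligned); 4..8  inode  (4B, 4-aligned); 8..12  attrs  (4B, 4-aligned); 12..14  offset  (2B, 2-aligned); 14..16  -- padding (2B); 16..24  signature  (8B, 8-aligned); sizeof = 24, alignof = 8
0..1  reserved  (1B, 1-aligned)
1..2  version  (1B, 1-aligned)
2..12  size  (10B, 2-aligned)
12..16  -- padding (4B)
16..40  n_entries  (24B, 8-aligned)

16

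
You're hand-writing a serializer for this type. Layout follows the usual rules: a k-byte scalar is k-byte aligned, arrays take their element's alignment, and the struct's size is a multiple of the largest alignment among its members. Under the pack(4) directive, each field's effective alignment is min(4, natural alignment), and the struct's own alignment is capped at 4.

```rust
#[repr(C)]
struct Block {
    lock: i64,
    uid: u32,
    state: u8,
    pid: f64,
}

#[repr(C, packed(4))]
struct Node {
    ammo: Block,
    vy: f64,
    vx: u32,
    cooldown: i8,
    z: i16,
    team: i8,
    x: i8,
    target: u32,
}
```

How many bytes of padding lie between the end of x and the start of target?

Block: @0: lock [8B, align 8] → 8; @8: uid [4B, align 4] → 12; @12: state [1B, align 1] → 13; +3 pad (align 8); @16: pid [8B, align 8] → 24; size 24, align 8
@0: ammo [24B, align 4] → 24
@24: vy [8B, align 4] → 32
@32: vx [4B, align 4] → 36
@36: cooldown [1B, align 1] → 37
+1 pad (align 2)
@38: z [2B, align 2] → 40
@40: team [1B, align 1] → 41
@41: x [1B, align 1] → 42
+2 pad (align 4)
@44: target [4B, align 4] → 48

2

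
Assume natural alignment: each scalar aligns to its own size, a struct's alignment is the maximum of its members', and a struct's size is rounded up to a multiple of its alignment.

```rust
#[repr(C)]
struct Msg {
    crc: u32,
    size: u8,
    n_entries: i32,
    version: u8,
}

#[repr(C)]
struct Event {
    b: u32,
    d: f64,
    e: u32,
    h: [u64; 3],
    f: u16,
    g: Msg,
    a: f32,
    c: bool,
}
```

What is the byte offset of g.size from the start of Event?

Msg: @0: crc [4B, align 4] → 4; @4: size [1B, align 1] → 5; +3 pad (align 4); @8: n_entries [4B, align 4] → 12; @12: version [1B, align 1] → 13; +3 tail pad (align 4); size 16, align 4
@0: b [4B, align 4] → 4
+4 pad (align 8)
@8: d [8B, align 8] → 16
@16: e [4B, align 4] → 20
+4 pad (align 8)
@24: h [24B, align 8] → 48
@48: f [2B, align 2] → 50
+2 pad (align 4)
@52: g [16B, align 4] → 68
within Msg: size at 4
52 + 4 = 56

56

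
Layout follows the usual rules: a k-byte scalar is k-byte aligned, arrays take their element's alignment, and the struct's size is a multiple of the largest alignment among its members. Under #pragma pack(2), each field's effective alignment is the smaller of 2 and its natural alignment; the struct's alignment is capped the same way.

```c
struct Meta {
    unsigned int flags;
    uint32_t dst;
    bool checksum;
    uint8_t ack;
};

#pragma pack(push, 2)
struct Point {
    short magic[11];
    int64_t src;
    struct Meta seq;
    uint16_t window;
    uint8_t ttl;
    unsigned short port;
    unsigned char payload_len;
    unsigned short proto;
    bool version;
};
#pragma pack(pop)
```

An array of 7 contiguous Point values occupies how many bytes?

378

Meta: flags at 0 (size 4, align 4) → ends 4; dst at 4 (size 4, align 4) → ends 8; checksum at 8 (size 1, align 1) → ends 9; ack at 9 (size 1, align 1) → ends 10; tail pad 2 to reach multiple of 4; total 12 bytes, alignment 4
magic at 0 (size 22, align 2) → ends 22
src at 22 (size 8, align 2) → ends 30
seq at 30 (size 12, align 2) → ends 42
window at 42 (size 2, align 2) → ends 44
ttl at 44 (size 1, align 1) → ends 45
pad 1 to align 2 for port
port at 46 (size 2, align 2) → ends 48
payload_len at 48 (size 1, align 1) → ends 49
pad 1 to align 2 for proto
proto at 50 (size 2, align 2) → ends 52
version at 52 (size 1, align 1) → ends 53
tail pad 1 to reach multiple of 2
total 54 bytes, alignment 2
array of 7: 7 × 54 = 378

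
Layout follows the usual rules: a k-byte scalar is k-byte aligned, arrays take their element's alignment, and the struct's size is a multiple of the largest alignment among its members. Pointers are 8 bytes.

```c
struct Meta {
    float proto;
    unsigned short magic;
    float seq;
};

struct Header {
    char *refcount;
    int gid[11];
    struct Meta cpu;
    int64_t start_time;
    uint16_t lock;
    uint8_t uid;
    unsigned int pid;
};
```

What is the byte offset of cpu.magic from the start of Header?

Meta: @0: proto [4B, align 4] → 4; @4: magic [2B, align 2] → 6; +2 pad (align 4); @8: seq [4B, align 4] → 12; size 12, align 4
@0: refcount [8B, align 8] → 8
@8: gid [44B, align 4] → 52
@52: cpu [12B, align 4] → 64
within Meta: magic at 4
52 + 4 = 56

56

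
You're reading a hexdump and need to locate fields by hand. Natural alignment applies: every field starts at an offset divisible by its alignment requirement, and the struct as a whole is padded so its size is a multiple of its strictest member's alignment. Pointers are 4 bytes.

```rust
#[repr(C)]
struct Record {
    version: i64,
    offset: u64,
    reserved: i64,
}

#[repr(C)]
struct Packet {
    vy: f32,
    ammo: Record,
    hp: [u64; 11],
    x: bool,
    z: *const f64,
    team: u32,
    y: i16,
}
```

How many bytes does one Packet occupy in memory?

136 bytes

Record: version at 0 (size 8, align 8) → ends 8; offset at 8 (size 8, align 8) → ends 16; reserved at 16 (size 8, align 8) → ends 24; total 24 bytes, alignment 8
vy at 0 (size 4, align 4) → ends 4
pad 4 to align 8 for ammo
ammo at 8 (size 24, align 8) → ends 32
hp at 32 (size 88, align 8) → ends 120
x at 120 (size 1, align 1) → ends 121
pad 3 to align 4 for z
z at 124 (size 4, align 4) → ends 128
team at 128 (size 4, align 4) → ends 132
y at 132 (size 2, align 2) → ends 134
tail pad 2 to reach multiple of 8
total 136 bytes, alignment 8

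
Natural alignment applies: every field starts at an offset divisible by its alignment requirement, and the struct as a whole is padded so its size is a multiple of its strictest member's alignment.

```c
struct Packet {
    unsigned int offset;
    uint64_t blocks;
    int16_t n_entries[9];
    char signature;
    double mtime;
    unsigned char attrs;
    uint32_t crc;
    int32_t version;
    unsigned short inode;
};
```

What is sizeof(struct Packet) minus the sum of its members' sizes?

14

@0: offset [4B, align 4] → 4
+4 pad (align 8)
@8: blocks [8B, align 8] → 16
@16: n_entries [18B, align 2] → 34
@34: signature [1B, align 1] → 35
+5 pad (align 8)
@40: mtime [8B, align 8] → 48
@48: attrs [1B, align 1] → 49
+3 pad (align 4)
@52: crc [4B, align 4] → 56
@56: version [4B, align 4] → 60
@60: inode [2B, align 2] → 62
+2 tail pad (align 8)
size 64, align 8
data bytes 50, size 64 → padding 14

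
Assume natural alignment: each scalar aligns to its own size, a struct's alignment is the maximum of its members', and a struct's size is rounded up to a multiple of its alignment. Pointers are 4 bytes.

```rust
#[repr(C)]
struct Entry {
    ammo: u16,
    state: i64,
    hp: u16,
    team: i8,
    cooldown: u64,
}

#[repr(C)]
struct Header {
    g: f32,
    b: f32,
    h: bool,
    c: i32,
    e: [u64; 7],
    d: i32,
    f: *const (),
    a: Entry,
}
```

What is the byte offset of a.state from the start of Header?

Entry: @0: ammo [2B, align 2] → 2; +6 pad (align 8); @8: state [8B, align 8] → 16; @16: hp [2B, align 2] → 18; @18: team [1B, align 1] → 19; +5 pad (align 8); @24: cooldown [8B, align 8] → 32; size 32, align 8
@0: g [4B, align 4] → 4
@4: b [4B, align 4] → 8
@8: h [1B, align 1] → 9
+3 pad (align 4)
@12: c [4B, align 4] → 16
@16: e [56B, align 8] → 72
@72: d [4B, align 4] → 76
@76: f [4B, align 4] → 80
@80: a [32B, align 8] → 112
within Entry: state at 8
80 + 8 = 88

88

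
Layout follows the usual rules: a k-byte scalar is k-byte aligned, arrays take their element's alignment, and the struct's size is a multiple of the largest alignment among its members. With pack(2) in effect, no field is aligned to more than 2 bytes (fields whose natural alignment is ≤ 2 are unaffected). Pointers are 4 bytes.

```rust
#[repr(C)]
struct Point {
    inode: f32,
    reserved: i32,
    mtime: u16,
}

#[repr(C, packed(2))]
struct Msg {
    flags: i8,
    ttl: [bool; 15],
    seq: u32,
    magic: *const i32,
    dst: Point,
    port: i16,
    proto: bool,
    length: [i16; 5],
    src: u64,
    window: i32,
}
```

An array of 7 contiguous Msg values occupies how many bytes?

434

Point: 0..4  inode  (4B, 4-aligned); 4..8  reserved  (4B, 4-aligned); 8..10  mtime  (2B, 2-aligned); 10..12  -- tail padding (2B); sizeof = 12, alignof = 4
0..1  flags  (1B, 1-aligned)
1..16  ttl  (15B, 1-aligned)
16..20  seq  (4B, 2-aligned)
20..24  magic  (4B, 2-aligned)
24..36  dst  (12B, 2-aligned)
36..38  port  (2B, 2-aligned)
38..39  proto  (1B, 1-aligned)
39..40  -- padding (1B)
40..50  length  (10B, 2-aligned)
50..58  src  (8B, 2-aligned)
58..62  window  (4B, 2-aligned)
sizeof = 62, alignof = 2
array of 7: 7 × 62 = 434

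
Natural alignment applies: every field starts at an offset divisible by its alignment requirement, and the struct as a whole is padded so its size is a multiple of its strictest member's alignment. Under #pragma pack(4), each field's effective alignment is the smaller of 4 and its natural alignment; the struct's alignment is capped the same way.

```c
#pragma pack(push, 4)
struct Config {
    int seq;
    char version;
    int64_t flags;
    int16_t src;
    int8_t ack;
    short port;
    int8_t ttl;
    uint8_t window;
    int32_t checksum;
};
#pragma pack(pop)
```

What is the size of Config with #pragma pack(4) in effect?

seq at 0 (size 4, align 4) → ends 4
version at 4 (size 1, align 1) → ends 5
pad 3 to align 4 for flags
flags at 8 (size 8, align 4) → ends 16
src at 16 (size 2, align 2) → ends 18
ack at 18 (size 1, align 1) → ends 19
pad 1 to align 2 for port
port at 20 (size 2, align 2) → ends 22
ttl at 22 (size 1, align 1) → ends 23
window at 23 (size 1, align 1) → ends 24
checksum at 24 (size 4, align 4) → ends 28
total 28 bytes, alignment 4

28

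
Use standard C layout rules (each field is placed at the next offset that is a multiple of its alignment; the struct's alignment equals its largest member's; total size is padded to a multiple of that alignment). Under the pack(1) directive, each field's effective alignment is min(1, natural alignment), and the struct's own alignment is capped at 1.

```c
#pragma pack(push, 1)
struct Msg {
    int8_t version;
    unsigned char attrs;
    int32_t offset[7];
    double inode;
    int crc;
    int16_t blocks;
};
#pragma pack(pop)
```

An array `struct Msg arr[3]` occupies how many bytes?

132

0..1  version  (1B, 1-aligned)
1..2  attrs  (1B, 1-aligned)
2..30  offset  (28B, 1-aligned)
30..38  inode  (8B, 1-aligned)
38..42  crc  (4B, 1-aligned)
42..44  blocks  (2B, 1-aligned)
sizeof = 44, alignof = 1
array of 3: 3 × 44 = 132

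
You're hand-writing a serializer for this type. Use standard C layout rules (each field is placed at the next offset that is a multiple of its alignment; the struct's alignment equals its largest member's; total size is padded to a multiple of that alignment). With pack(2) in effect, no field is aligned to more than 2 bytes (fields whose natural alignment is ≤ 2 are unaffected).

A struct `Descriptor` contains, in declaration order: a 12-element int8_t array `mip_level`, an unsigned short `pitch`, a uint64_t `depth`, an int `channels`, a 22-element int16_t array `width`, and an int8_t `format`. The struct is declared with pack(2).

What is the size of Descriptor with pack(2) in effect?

72

mip_level at 0 (size 12, align 1) → ends 12
pitch at 12 (size 2, align 2) → ends 14
depth at 14 (size 8, align 2) → ends 22
channels at 22 (size 4, align 2) → ends 26
width at 26 (size 44, align 2) → ends 70
format at 70 (size 1, align 1) → ends 71
tail pad 1 to reach multiple of 2
total 72 bytes, alignment 2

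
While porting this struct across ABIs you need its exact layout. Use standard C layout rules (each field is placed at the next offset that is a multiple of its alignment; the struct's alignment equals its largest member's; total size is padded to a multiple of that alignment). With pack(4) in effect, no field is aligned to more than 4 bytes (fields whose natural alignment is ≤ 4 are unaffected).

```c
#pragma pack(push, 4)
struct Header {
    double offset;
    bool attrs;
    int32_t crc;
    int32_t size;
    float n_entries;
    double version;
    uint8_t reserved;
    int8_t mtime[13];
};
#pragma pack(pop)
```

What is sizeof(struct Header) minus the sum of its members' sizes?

offset at 0 (size 8, align 4) → ends 8
attrs at 8 (size 1, align 1) → ends 9
pad 3 to align 4 for crc
crc at 12 (size 4, align 4) → ends 16
size at 16 (size 4, align 4) → ends 20
n_entries at 20 (size 4, align 4) → ends 24
version at 24 (size 8, align 4) → ends 32
reserved at 32 (size 1, align 1) → ends 33
mtime at 33 (size 13, align 1) → ends 46
tail pad 2 to reach multiple of 4
total 48 bytes, alignment 4
data bytes 43, size 48 → padding 5

5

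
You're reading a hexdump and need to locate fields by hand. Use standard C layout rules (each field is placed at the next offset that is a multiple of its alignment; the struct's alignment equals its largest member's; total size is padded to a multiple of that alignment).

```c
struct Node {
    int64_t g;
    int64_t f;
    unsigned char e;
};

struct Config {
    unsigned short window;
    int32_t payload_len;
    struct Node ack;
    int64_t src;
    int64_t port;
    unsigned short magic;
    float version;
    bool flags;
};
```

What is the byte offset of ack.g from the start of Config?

8

Node: @0: g [8B, align 8] → 8; @8: f [8B, align 8] → 16; @16: e [1B, align 1] → 17; +7 tail pad (align 8); size 24, align 8
@0: window [2B, align 2] → 2
+2 pad (align 4)
@4: payload_len [4B, align 4] → 8
@8: ack [24B, align 8] → 32
within Node: g at 0
8 + 0 = 8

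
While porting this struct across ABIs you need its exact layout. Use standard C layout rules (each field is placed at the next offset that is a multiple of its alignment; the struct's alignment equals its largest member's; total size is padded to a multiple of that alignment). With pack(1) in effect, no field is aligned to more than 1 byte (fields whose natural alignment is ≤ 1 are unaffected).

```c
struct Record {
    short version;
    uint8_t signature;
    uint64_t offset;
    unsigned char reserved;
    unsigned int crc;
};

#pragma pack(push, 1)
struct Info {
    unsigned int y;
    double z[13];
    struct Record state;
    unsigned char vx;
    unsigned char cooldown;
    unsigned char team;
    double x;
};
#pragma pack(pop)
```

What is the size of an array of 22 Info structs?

Record: version at 0 (size 2, align 2) → ends 2; signature at 2 (size 1, align 1) → ends 3; pad 5 to align 8 for offset; offset at 8 (size 8, align 8) → ends 16; reserved at 16 (size 1, align 1) → ends 17; pad 3 to align 4 for crc; crc at 20 (size 4, align 4) → ends 24; total 24 bytes, alignment 8
y at 0 (size 4, align 1) → ends 4
z at 4 (size 104, align 1) → ends 108
state at 108 (size 24, align 1) → ends 132
vx at 132 (size 1, align 1) → ends 133
cooldown at 133 (size 1, align 1) → ends 134
team at 134 (size 1, align 1) → ends 135
x at 135 (size 8, align 1) → ends 143
total 143 bytes, alignment 1
array of 22: 22 × 143 = 3146

3146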